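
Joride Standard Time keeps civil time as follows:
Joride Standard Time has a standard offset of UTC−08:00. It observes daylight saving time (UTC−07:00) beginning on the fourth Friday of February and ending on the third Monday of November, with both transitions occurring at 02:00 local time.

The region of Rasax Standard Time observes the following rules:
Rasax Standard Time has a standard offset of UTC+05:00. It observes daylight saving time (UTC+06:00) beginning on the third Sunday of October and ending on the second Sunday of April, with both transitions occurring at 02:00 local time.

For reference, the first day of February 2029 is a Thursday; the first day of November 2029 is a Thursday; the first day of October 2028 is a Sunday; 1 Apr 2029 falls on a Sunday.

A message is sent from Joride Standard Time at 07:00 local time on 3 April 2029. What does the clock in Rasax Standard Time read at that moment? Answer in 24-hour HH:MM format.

1 February 2029 is a Thursday, so the first Friday is February 2 and the fourth is February 23.
1 November 2029 is a Thursday, so the first Monday is November 5 and the third is November 19.
Daylight saving runs 23 February – 19 November; 3 April 2029 is inside that window, so Joride Standard Time is at UTC−07:00.
07:00 Joride Standard Time + 7h = 14:00 UTC.
1 October 2028 is a Sunday, so the first Sunday is October 1 and the third is October 15.
1 April 2029 is a Sunday, so the first Sunday is April 1 and the second is April 8.
At the standard offset (UTC+05:00), 14:00 UTC + 5h = 19:00 Rasax Standard Time standard time.
Daylight saving runs 15 October 2028 – 8 April 2029; the standard-time date in Rasax Standard Time, 3 April 2029, is inside that window, so Rasax Standard Time is at UTC+06:00.
14:00 UTC + 6h = 20:00 Rasax Standard Time.

20:00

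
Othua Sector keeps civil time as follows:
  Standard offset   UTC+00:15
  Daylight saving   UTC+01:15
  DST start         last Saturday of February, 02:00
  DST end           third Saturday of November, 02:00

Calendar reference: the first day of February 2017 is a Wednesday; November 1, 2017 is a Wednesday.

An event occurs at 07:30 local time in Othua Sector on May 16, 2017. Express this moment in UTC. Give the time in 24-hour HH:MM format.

1 February 2017 is a Wednesday, so Saturdays fall on 4, 11, 18, 25; the last is February 25.
1 November 2017 is a Wednesday, so the first Saturday is November 4 and the third is November 18.
Daylight saving runs 25 February – 18 November; May 16, 2017 is inside that window, so Othua Sector is at UTC+01:15.
07:30 local − 1h15m = 06:15 UTC.

06:15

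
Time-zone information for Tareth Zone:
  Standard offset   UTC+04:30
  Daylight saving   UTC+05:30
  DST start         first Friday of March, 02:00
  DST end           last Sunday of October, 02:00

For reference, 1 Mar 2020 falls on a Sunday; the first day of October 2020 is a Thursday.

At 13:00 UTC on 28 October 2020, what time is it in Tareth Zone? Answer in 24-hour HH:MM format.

17:30

1 March 2020 is a Sunday, so the first Friday is March 6.
1 October 2020 is a Thursday, so Sundays fall on 4, 11, 18, 25; the last is October 25.
At the standard offset (UTC+04:30), 13:00 UTC + 4h30m = 17:30 Tareth Zone standard time.
Daylight saving runs 6 March – 25 October; the standard-time date in Tareth Zone, 28 October 2020, is outside that window, so Tareth Zone is on standard time at UTC+04:30.
13:00 UTC + 4h30m = 17:30 local.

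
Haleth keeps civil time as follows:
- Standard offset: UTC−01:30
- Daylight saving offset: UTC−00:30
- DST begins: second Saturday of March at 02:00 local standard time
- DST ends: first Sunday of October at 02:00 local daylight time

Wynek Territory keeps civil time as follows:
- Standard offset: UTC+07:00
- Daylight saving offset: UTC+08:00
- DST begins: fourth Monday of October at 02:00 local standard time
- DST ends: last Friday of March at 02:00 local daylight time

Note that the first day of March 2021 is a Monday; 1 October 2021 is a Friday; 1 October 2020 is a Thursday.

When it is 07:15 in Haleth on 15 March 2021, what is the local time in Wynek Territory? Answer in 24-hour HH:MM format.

15:45

1 March 2021 is a Monday, so the first Saturday is March 6 and the second is March 13.
1 October 2021 is a Friday, so the first Sunday is October 3.
15 March 2021 falls between 13 March and 3 October, so daylight saving is in effect and Haleth is at UTC−00:30.
07:15 Haleth + 0h30m = 07:45 UTC.
1 October 2020 is a Thursday, so the first Monday is October 5 and the fourth is October 26.
1 March 2021 is a Monday, so Fridays fall on 5, 12, 19, 26; the last is March 26.
At the standard offset (UTC+07:00), 07:45 UTC + 7h = 14:45 Wynek Territory standard time.
The standard-time date in Wynek Territory, 15 March 2021, lies within the daylight-saving period (26 October 2020 – 26 March 2021), so Wynek Territory is on daylight time, UTC+08:00.
07:45 UTC + 8h = 15:45 Wynek Territory.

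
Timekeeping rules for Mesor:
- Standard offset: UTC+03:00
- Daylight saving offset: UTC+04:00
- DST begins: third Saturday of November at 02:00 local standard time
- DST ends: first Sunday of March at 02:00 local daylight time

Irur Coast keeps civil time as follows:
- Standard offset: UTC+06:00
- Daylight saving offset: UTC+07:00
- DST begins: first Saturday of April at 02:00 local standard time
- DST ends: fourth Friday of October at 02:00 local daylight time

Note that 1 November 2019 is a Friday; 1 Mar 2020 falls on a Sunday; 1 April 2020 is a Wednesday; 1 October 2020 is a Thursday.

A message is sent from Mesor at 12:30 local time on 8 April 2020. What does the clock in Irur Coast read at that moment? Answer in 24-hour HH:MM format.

1 November 2019 is a Friday, so the first Saturday is November 2 and the third is November 16.
1 March 2020 is a Sunday, so the first Sunday is March 1.
Daylight saving runs 16 November 2019 – 1 March 2020; 8 April 2020 is outside that window, so Mesor is on standard time at UTC+03:00.
12:30 Mesor − 3h = 09:30 UTC.
1 April 2020 is a Wednesday, so the first Saturday is April 4.
1 October 2020 is a Thursday, so the first Friday is October 2 and the fourth is October 23.
At the standard offset (UTC+06:00), 09:30 UTC + 6h = 15:30 Irur Coast standard time.
The standard-time date in Irur Coast, 8 April 2020, falls between 4 April and 23 October, so daylight saving is in effect and Irur Coast is at UTC+07:00.
09:30 UTC + 7h = 16:30 Irur Coast.

16:30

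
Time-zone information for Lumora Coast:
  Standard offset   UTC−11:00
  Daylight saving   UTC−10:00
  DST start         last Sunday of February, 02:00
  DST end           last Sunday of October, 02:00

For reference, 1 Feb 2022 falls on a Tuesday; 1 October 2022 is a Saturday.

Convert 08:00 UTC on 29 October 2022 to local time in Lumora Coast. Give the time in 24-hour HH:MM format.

1 February 2022 is a Tuesday, so Sundays fall on 6, 13, 20, 27; the last is February 27.
1 October 2022 is a Saturday, so Sundays fall on 2, 9, 16, 23, 30; the last is October 30.
At the standard offset (UTC−11:00), 08:00 UTC − 11h = 21:00 Lumora Coast standard time (rolling into the previous day, 28 October 2022).
The standard-time date in Lumora Coast, 28 October 2022, lies within the daylight-saving period (27 February – 30 October), so Lumora Coast is on daylight time, UTC−10:00.
08:00 UTC − 10h = 22:00 local (rolling into the previous day, 28 October 2022).

22:00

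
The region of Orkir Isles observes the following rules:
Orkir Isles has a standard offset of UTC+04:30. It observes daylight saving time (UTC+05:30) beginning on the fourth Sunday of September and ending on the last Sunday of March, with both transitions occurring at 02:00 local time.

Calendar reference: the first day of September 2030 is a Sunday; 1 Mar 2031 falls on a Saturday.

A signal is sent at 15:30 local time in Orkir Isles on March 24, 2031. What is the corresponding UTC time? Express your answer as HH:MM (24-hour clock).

1 September 2030 is a Sunday, so the first Sunday is September 1 and the fourth is September 22.
1 March 2031 is a Saturday, so Sundays fall on 2, 9, 16, 23, 30; the last is March 30.
March 24, 2031 lies within the daylight-saving period (22 September 2030 – 30 March 2031), so Orkir Isles is on daylight time, UTC+05:30.
15:30 local − 5h30m = 10:00 UTC.

10:00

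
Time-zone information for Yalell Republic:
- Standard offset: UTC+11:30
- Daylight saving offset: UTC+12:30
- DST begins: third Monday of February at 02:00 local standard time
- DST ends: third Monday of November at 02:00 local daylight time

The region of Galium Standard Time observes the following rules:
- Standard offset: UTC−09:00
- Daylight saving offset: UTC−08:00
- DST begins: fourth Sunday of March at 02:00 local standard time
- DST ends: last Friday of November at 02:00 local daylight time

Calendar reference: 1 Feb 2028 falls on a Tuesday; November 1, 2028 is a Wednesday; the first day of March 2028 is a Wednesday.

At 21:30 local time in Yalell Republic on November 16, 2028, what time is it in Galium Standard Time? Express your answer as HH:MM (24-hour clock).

1 February 2028 is a Tuesday, so the first Monday is February 7 and the third is February 21.
1 November 2028 is a Wednesday, so the first Monday is November 6 and the third is November 20.
November 16, 2028 lies within the daylight-saving period (21 February – 20 November), so Yalell Republic is on daylight time, UTC+12:30.
21:30 Yalell Republic − 12h30m = 09:00 UTC.
1 March 2028 is a Wednesday, so the first Sunday is March 5 and the fourth is March 26.
1 November 2028 is a Wednesday, so Fridays fall on 3, 10, 17, 24; the last is November 24.
At the standard offset (UTC−09:00), 09:00 UTC − 9h = 00:00 Galium Standard Time standard time.
The standard-time date in Galium Standard Time, November 16, 2028, falls between 26 March and 24 November, so daylight saving is in effect and Galium Standard Time is at UTC−08:00.
09:00 UTC − 8h = 01:00 Galium Standard Time.

01:00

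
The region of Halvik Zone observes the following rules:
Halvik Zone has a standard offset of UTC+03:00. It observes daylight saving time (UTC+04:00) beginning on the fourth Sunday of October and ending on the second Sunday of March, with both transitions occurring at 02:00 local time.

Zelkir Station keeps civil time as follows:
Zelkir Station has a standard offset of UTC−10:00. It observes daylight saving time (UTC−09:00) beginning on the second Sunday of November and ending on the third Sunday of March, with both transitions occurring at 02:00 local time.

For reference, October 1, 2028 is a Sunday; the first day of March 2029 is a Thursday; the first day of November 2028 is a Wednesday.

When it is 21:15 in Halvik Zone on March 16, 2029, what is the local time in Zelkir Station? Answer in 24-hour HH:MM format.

09:15

1 October 2028 is a Sunday, so the first Sunday is October 1 and the fourth is October 22.
1 March 2029 is a Thursday, so the first Sunday is March 4 and the second is March 11.
Daylight saving runs 22 October 2028 – 11 March 2029; March 16, 2029 is outside that window, so Halvik Zone is on standard time at UTC+03:00.
21:15 Halvik Zone − 3h = 18:15 UTC.
1 November 2028 is a Wednesday, so the first Sunday is November 5 and the second is November 12.
1 March 2029 is a Thursday, so the first Sunday is March 4 and the third is March 18.
At the standard offset (UTC−10:00), 18:15 UTC − 10h = 08:15 Zelkir Station standard time.
The standard-time date in Zelkir Station, March 16, 2029, lies within the daylight-saving period (12 November 2028 – 18 March 2029), so Zelkir Station is on daylight time, UTC−09:00.
18:15 UTC − 9h = 09:15 Zelkir Station.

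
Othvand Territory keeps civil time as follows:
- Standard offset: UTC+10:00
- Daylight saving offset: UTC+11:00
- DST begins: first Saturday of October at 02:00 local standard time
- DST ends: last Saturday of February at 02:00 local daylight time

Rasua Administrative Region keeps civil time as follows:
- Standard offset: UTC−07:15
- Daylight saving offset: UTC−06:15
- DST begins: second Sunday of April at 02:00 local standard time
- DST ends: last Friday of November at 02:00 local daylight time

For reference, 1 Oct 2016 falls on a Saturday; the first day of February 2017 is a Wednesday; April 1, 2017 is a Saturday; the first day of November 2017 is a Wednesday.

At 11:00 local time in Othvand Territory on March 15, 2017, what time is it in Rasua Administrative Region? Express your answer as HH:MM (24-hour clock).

1 October 2016 is a Saturday, so the first Saturday is October 1.
1 February 2017 is a Wednesday, so Saturdays fall on 4, 11, 18, 25; the last is February 25.
Daylight saving runs 1 October 2016 – 25 February 2017; March 15, 2017 is outside that window, so Othvand Territory is on standard time at UTC+10:00.
11:00 Othvand Territory − 10h = 01:00 UTC.
1 April 2017 is a Saturday, so the first Sunday is April 2 and the second is April 9.
1 November 2017 is a Wednesday, so Fridays fall on 3, 10, 17, 24; the last is November 24.
At the standard offset (UTC−07:15), 01:00 UTC − 7h15m = 17:45 Rasua Administrative Region standard time (rolling into the previous day, 14 March 2017).
Daylight saving runs 9 April – 24 November; the standard-time date in Rasua Administrative Region, March 14, 2017, is outside that window, so Rasua Administrative Region is on standard time at UTC−07:15.
01:00 UTC − 7h15m = 17:45 Rasua Administrative Region (rolling into the previous day, 14 March 2017).

17:45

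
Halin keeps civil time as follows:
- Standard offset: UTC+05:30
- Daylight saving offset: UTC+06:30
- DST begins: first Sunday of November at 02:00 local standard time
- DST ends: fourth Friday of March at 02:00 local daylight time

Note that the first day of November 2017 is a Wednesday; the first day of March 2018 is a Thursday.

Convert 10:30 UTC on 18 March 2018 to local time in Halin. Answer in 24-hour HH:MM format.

17:00

1 November 2017 is a Wednesday, so the first Sunday is November 5.
1 March 2018 is a Thursday, so the first Friday is March 2 and the fourth is March 23.
At the standard offset (UTC+05:30), 10:30 UTC + 5h30m = 16:00 Halin standard time.
Daylight saving runs 5 November 2017 – 23 March 2018; the standard-time date in Halin, 18 March 2018, is inside that window, so Halin is at UTC+06:30.
10:30 UTC + 6h30m = 17:00 local.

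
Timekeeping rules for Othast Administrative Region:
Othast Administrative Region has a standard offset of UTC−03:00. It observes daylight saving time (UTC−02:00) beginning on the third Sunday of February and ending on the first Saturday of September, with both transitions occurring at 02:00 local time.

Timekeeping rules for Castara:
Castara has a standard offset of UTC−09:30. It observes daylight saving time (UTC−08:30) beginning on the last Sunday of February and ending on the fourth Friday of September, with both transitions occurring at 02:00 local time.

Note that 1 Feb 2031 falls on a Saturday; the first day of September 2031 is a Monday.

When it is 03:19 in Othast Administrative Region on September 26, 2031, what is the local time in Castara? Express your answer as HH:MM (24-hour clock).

1 February 2031 is a Saturday, so the first Sunday is February 2 and the third is February 16.
1 September 2031 is a Monday, so the first Saturday is September 6.
September 26, 2031 is outside the daylight-saving period (16 February – 6 September), so Othast Administrative Region is on standard time, UTC−03:00.
03:19 Othast Administrative Region + 3h = 06:19 UTC.
1 February 2031 is a Saturday, so Sundays fall on 2, 9, 16, 23; the last is February 23.
1 September 2031 is a Monday, so the first Friday is September 5 and the fourth is September 26.
At the standard offset (UTC−09:30), 06:19 UTC − 9h30m = 20:49 Castara standard time (rolling into the previous day, 25 September 2031).
The standard-time date in Castara, September 25, 2031, falls between 23 February and 26 September, so daylight saving is in effect and Castara is at UTC−08:30.
06:19 UTC − 8h30m = 21:49 Castara (rolling into the previous day, 25 September 2031).

21:49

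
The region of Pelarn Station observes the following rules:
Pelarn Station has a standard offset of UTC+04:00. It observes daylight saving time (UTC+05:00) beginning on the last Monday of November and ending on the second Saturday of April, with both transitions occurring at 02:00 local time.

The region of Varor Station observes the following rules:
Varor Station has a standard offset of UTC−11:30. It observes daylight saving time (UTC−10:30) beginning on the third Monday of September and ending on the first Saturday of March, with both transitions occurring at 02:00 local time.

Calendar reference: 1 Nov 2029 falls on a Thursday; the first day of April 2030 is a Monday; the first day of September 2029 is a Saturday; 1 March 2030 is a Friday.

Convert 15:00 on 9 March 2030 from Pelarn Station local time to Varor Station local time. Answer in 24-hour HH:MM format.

1 November 2029 is a Thursday, so Mondays fall on 5, 12, 19, 26; the last is November 26.
1 April 2030 is a Monday, so the first Saturday is April 6 and the second is April 13.
9 March 2030 lies within the daylight-saving period (26 November 2029 – 13 April 2030), so Pelarn Station is on daylight time, UTC+05:00.
15:00 Pelarn Station − 5h = 10:00 UTC.
1 September 2029 is a Saturday, so the first Monday is September 3 and the third is September 17.
1 March 2030 is a Friday, so the first Saturday is March 2.
At the standard offset (UTC−11:30), 10:00 UTC − 11h30m = 22:30 Varor Station standard time (rolling into the previous day, 8 March 2030).
Daylight saving runs 17 September 2029 – 2 March 2030; the standard-time date in Varor Station, 8 March 2030, is outside that window, so Varor Station is on standard time at UTC−11:30.
10:00 UTC − 11h30m = 22:30 Varor Station (rolling into the previous day, 8 March 2030).

22:30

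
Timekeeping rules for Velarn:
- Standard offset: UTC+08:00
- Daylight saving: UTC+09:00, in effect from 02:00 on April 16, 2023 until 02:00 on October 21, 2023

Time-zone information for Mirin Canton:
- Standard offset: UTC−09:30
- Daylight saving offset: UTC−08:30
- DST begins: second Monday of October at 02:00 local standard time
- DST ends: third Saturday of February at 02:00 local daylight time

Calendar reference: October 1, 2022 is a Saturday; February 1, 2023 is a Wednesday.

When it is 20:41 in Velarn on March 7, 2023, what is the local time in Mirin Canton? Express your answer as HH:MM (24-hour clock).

March 7, 2023 is outside the daylight-saving period (16 April – 21 October), so Velarn is on standard time, UTC+08:00.
20:41 Velarn − 8h = 12:41 UTC.
1 October 2022 is a Saturday, so the first Monday is October 3 and the second is October 10.
1 February 2023 is a Wednesday, so the first Saturday is February 4 and the third is February 18.
At the standard offset (UTC−09:30), 12:41 UTC − 9h30m = 03:11 Mirin Canton standard time.
Daylight saving runs 10 October 2022 – 18 February 2023; the standard-time date in Mirin Canton, March 7, 2023, is outside that window, so Mirin Canton is on standard time at UTC−09:30.
12:41 UTC − 9h30m = 03:11 Mirin Canton.

03:11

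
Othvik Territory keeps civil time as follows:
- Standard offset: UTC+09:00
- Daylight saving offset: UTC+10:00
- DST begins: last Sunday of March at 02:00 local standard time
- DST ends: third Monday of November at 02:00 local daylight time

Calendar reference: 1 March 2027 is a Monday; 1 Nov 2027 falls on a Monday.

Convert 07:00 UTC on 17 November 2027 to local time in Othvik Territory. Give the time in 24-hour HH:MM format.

1 March 2027 is a Monday, so Sundays fall on 7, 14, 21, 28; the last is March 28.
1 November 2027 is a Monday, so the first Monday is November 1 and the third is November 15.
At the standard offset (UTC+09:00), 07:00 UTC + 9h = 16:00 Othvik Territory standard time.
The standard-time date in Othvik Territory, 17 November 2027, is outside the daylight-saving period (28 March – 15 November), so Othvik Territory is on standard time, UTC+09:00.
07:00 UTC + 9h = 16:00 local.

16:00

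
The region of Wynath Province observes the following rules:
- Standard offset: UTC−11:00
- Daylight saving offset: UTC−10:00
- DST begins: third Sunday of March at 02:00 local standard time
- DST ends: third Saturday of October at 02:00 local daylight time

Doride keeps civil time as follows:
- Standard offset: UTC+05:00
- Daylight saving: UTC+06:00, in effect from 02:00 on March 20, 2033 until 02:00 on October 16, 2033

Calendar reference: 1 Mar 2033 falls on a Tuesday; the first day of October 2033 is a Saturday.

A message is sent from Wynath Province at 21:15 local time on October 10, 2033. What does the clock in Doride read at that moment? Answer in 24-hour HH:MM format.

13:15

1 March 2033 is a Tuesday, so the first Sunday is March 6 and the third is March 20.
1 October 2033 is a Saturday, so the first Saturday is October 1 and the third is October 15.
October 10, 2033 falls between 20 March and 15 October, so daylight saving is in effect and Wynath Province is at UTC−10:00.
21:15 Wynath Province + 10h = 07:15 UTC (rolling into the next day, 11 October 2033).
At the standard offset (UTC+05:00), 07:15 UTC + 5h = 12:15 Doride standard time.
The standard-time date in Doride, October 11, 2033, lies within the daylight-saving period (20 March – 16 October), so Doride is on daylight time, UTC+06:00.
07:15 UTC + 6h = 13:15 Doride.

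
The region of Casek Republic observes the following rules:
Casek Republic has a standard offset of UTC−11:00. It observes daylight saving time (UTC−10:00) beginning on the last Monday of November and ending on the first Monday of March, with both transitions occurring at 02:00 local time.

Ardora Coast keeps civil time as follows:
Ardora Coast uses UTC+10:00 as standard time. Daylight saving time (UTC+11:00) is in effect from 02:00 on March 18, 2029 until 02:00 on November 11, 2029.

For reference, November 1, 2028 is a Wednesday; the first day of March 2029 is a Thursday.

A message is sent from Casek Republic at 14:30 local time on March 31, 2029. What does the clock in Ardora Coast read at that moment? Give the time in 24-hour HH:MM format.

1 November 2028 is a Wednesday, so Mondays fall on 6, 13, 20, 27; the last is November 27.
1 March 2029 is a Thursday, so the first Monday is March 5.
Daylight saving runs 27 November 2028 – 5 March 2029; March 31, 2029 is outside that window, so Casek Republic is on standard time at UTC−11:00.
14:30 Casek Republic + 11h = 01:30 UTC (rolling into the next day, 1 April 2029).
At the standard offset (UTC+10:00), 01:30 UTC + 10h = 11:30 Ardora Coast standard time.
The standard-time date in Ardora Coast, April 1, 2029, lies within the daylight-saving period (18 March – 11 November), so Ardora Coast is on daylight time, UTC+11:00.
01:30 UTC + 11h = 12:30 Ardora Coast.

12:30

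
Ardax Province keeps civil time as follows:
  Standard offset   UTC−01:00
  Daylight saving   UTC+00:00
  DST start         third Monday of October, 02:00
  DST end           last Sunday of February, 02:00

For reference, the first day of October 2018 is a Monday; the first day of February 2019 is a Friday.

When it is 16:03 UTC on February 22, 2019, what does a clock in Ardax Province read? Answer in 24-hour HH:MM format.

1 October 2018 is a Monday, so the first Monday is October 1 and the third is October 15.
1 February 2019 is a Friday, so Sundays fall on 3, 10, 17, 24; the last is February 24.
At the standard offset (UTC−01:00), 16:03 UTC − 1h = 15:03 Ardax Province standard time.
Daylight saving runs 15 October 2018 – 24 February 2019; the standard-time date in Ardax Province, February 22, 2019, is inside that window, so Ardax Province is at UTC+00:00.
16:03 UTC + 0h = 16:03 local.

16:03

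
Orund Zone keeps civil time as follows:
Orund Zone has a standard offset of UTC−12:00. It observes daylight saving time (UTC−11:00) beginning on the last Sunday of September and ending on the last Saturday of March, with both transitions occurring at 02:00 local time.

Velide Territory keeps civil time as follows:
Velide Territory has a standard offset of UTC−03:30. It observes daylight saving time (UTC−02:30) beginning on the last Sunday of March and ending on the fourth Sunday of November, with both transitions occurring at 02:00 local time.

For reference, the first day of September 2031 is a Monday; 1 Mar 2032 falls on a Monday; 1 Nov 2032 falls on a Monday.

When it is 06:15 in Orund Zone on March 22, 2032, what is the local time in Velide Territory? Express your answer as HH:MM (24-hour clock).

13:45

1 September 2031 is a Monday, so Sundays fall on 7, 14, 21, 28; the last is September 28.
1 March 2032 is a Monday, so Saturdays fall on 6, 13, 20, 27; the last is March 27.
March 22, 2032 falls between 28 September 2031 and 27 March 2032, so daylight saving is in effect and Orund Zone is at UTC−11:00.
06:15 Orund Zone + 11h = 17:15 UTC.
1 March 2032 is a Monday, so Sundays fall on 7, 14, 21, 28; the last is March 28.
1 November 2032 is a Monday, so the first Sunday is November 7 and the fourth is November 28.
At the standard offset (UTC−03:30), 17:15 UTC − 3h30m = 13:45 Velide Territory standard time.
Daylight saving runs 28 March – 28 November; the standard-time date in Velide Territory, March 22, 2032, is outside that window, so Velide Territory is on standard time at UTC−03:30.
17:15 UTC − 3h30m = 13:45 Velide Territory.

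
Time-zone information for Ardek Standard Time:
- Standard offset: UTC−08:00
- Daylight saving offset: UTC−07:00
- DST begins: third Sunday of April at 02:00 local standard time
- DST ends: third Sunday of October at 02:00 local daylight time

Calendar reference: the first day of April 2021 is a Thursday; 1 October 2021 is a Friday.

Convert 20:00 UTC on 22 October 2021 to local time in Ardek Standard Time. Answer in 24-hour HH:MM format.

12:00

1 April 2021 is a Thursday, so the first Sunday is April 4 and the third is April 18.
1 October 2021 is a Friday, so the first Sunday is October 3 and the third is October 17.
At the standard offset (UTC−08:00), 20:00 UTC − 8h = 12:00 Ardek Standard Time standard time.
The standard-time date in Ardek Standard Time, 22 October 2021, does not fall between 18 April and 17 October, so daylight saving is not in effect and Ardek Standard Time is at UTC−08:00.
20:00 UTC − 8h = 12:00 local.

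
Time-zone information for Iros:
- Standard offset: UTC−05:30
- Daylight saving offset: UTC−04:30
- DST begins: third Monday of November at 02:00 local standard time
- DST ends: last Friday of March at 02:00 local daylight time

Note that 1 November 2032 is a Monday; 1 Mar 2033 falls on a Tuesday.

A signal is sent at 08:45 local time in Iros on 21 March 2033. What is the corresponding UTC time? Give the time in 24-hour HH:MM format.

13:15

1 November 2032 is a Monday, so the first Monday is November 1 and the third is November 15.
1 March 2033 is a Tuesday, so Fridays fall on 4, 11, 18, 25; the last is March 25.
Daylight saving runs 15 November 2032 – 25 March 2033; 21 March 2033 is inside that window, so Iros is at UTC−04:30.
08:45 local + 4h30m = 13:15 UTC.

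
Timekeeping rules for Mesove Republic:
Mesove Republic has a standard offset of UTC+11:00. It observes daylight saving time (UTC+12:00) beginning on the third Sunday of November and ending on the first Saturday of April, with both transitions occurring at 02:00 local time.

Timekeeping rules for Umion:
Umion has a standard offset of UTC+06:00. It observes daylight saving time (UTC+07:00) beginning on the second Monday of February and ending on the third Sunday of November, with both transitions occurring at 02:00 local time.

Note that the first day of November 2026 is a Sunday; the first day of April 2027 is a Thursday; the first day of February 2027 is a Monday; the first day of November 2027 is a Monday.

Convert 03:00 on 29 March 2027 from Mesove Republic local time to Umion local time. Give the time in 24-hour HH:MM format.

22:00

1 November 2026 is a Sunday, so the first Sunday is November 1 and the third is November 15.
1 April 2027 is a Thursday, so the first Saturday is April 3.
29 March 2027 falls between 15 November 2026 and 3 April 2027, so daylight saving is in effect and Mesove Republic is at UTC+12:00.
03:00 Mesove Republic − 12h = 15:00 UTC (rolling into the previous day, 28 March 2027).
1 February 2027 is a Monday, so the first Monday is February 1 and the second is February 8.
1 November 2027 is a Monday, so the first Sunday is November 7 and the third is November 21.
At the standard offset (UTC+06:00), 15:00 UTC + 6h = 21:00 Umion standard time.
The standard-time date in Umion, 28 March 2027, falls between 8 February and 21 November, so daylight saving is in effect and Umion is at UTC+07:00.
15:00 UTC + 7h = 22:00 Umion.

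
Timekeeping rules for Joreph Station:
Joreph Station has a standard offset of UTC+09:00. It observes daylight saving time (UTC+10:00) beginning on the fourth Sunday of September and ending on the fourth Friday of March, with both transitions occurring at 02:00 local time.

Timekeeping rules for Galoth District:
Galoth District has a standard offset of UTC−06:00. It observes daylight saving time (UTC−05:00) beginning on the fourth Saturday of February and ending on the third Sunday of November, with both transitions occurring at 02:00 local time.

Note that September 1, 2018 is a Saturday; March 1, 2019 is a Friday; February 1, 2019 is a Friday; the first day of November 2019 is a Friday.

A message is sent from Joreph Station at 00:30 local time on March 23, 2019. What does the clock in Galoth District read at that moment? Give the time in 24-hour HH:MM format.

10:30

1 September 2018 is a Saturday, so the first Sunday is September 2 and the fourth is September 23.
1 March 2019 is a Friday, so the first Friday is March 1 and the fourth is March 22.
Daylight saving runs 23 September 2018 – 22 March 2019; March 23, 2019 is outside that window, so Joreph Station is on standard time at UTC+09:00.
00:30 Joreph Station − 9h = 15:30 UTC (rolling into the previous day, 22 March 2019).
1 February 2019 is a Friday, so the first Saturday is February 2 and the fourth is February 23.
1 November 2019 is a Friday, so the first Sunday is November 3 and the third is November 17.
At the standard offset (UTC−06:00), 15:30 UTC − 6h = 09:30 Galoth District standard time.
The standard-time date in Galoth District, March 22, 2019, falls between 23 February and 17 November, so daylight saving is in effect and Galoth District is at UTC−05:00.
15:30 UTC − 5h = 10:30 Galoth District.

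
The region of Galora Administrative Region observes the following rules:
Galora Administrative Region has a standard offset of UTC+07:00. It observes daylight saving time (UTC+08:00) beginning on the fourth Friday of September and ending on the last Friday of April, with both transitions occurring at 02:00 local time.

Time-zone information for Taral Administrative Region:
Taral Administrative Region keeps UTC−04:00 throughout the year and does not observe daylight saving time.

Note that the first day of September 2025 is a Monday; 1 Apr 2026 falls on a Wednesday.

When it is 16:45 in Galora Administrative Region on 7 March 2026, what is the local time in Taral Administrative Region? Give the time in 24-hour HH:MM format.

1 September 2025 is a Monday, so the first Friday is September 5 and the fourth is September 26.
1 April 2026 is a Wednesday, so Fridays fall on 3, 10, 17, 24; the last is April 24.
7 March 2026 falls between 26 September 2025 and 24 April 2026, so daylight saving is in effect and Galora Administrative Region is at UTC+08:00.
16:45 Galora Administrative Region − 8h = 08:45 UTC.
Taral Administrative Region stays on UTC−04:00 all year.
08:45 UTC − 4h = 04:45 Taral Administrative Region.

04:45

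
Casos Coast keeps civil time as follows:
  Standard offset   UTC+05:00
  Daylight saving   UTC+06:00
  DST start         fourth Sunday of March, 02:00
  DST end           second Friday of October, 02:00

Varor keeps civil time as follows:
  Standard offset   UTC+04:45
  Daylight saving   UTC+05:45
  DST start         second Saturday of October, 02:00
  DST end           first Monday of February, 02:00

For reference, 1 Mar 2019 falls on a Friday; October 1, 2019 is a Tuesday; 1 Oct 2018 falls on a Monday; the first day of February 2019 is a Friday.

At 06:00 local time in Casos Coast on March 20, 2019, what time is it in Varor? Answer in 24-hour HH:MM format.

1 March 2019 is a Friday, so the first Sunday is March 3 and the fourth is March 24.
1 October 2019 is a Tuesday, so the first Friday is October 4 and the second is October 11.
March 20, 2019 is outside the daylight-saving period (24 March – 11 October), so Casos Coast is on standard time, UTC+05:00.
06:00 Casos Coast − 5h = 01:00 UTC.
1 October 2018 is a Monday, so the first Saturday is October 6 and the second is October 13.
1 February 2019 is a Friday, so the first Monday is February 4.
At the standard offset (UTC+04:45), 01:00 UTC + 4h45m = 05:45 Varor standard time.
The standard-time date in Varor, March 20, 2019, is outside the daylight-saving period (13 October 2018 – 4 February 2019), so Varor is on standard time, UTC+04:45.
01:00 UTC + 4h45m = 05:45 Varor.

05:45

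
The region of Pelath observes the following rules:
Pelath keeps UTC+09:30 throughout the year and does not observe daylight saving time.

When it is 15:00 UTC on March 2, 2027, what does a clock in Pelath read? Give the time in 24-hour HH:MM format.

00:30

Pelath has no daylight saving, so its offset is UTC+09:30 year-round.
15:00 UTC + 9h30m = 00:30 local (rolling into the next day, 3 March 2027).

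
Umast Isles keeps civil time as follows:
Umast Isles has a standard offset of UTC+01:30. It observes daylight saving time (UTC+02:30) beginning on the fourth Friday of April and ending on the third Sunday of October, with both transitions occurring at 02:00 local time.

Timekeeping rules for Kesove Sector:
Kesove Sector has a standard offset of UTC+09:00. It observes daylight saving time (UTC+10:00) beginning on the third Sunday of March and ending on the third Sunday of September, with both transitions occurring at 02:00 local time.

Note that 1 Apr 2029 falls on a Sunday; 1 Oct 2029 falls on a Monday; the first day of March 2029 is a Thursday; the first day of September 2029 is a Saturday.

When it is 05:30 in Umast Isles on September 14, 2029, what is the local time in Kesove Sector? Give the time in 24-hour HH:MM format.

1 April 2029 is a Sunday, so the first Friday is April 6 and the fourth is April 27.
1 October 2029 is a Monday, so the first Sunday is October 7 and the third is October 21.
September 14, 2029 lies within the daylight-saving period (27 April – 21 October), so Umast Isles is on daylight time, UTC+02:30.
05:30 Umast Isles − 2h30m = 03:00 UTC.
1 March 2029 is a Thursday, so the first Sunday is March 4 and the third is March 18.
1 September 2029 is a Saturday, so the first Sunday is September 2 and the third is September 16.
At the standard offset (UTC+09:00), 03:00 UTC + 9h = 12:00 Kesove Sector standard time.
The standard-time date in Kesove Sector, September 14, 2029, falls between 18 March and 16 September, so daylight saving is in effect and Kesove Sector is at UTC+10:00.
03:00 UTC + 10h = 13:00 Kesove Sector.

13:00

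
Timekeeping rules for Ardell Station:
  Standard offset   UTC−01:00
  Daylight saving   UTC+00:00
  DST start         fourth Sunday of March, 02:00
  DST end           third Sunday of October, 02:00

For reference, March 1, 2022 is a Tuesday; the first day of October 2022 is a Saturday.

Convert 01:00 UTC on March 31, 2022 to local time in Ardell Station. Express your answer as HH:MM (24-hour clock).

1 March 2022 is a Tuesday, so the first Sunday is March 6 and the fourth is March 27.
1 October 2022 is a Saturday, so the first Sunday is October 2 and the third is October 16.
At the standard offset (UTC−01:00), 01:00 UTC − 1h = 00:00 Ardell Station standard time.
The standard-time date in Ardell Station, March 31, 2022, lies within the daylight-saving period (27 March – 16 October), so Ardell Station is on daylight time, UTC+00:00.
01:00 UTC + 0h = 01:00 local.

01:00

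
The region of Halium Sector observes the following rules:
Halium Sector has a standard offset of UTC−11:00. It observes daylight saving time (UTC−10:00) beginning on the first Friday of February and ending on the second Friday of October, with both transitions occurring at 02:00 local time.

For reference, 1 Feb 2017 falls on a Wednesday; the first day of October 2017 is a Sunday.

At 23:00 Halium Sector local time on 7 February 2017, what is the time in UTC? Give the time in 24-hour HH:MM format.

09:00

1 February 2017 is a Wednesday, so the first Friday is February 3.
1 October 2017 is a Sunday, so the first Friday is October 6 and the second is October 13.
7 February 2017 falls between 3 February and 13 October, so daylight saving is in effect and Halium Sector is at UTC−10:00.
23:00 local + 10h = 09:00 UTC (rolling into the next day, 8 February 2017).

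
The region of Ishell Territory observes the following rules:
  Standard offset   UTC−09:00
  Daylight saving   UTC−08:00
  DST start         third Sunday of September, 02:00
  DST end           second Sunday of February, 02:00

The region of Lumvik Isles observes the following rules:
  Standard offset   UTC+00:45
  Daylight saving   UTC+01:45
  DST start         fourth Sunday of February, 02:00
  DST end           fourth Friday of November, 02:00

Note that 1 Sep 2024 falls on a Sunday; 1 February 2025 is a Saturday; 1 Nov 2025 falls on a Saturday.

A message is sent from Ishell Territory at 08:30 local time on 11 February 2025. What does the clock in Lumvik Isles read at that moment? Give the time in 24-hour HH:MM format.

18:15

1 September 2024 is a Sunday, so the first Sunday is September 1 and the third is September 15.
1 February 2025 is a Saturday, so the first Sunday is February 2 and the second is February 9.
11 February 2025 does not fall between 15 September 2024 and 9 February 2025, so daylight saving is not in effect and Ishell Territory is at UTC−09:00.
08:30 Ishell Territory + 9h = 17:30 UTC.
1 February 2025 is a Saturday, so the first Sunday is February 2 and the fourth is February 23.
1 November 2025 is a Saturday, so the first Friday is November 7 and the fourth is November 28.
At the standard offset (UTC+00:45), 17:30 UTC + 0h45m = 18:15 Lumvik Isles standard time.
The standard-time date in Lumvik Isles, 11 February 2025, does not fall between 23 February and 28 November, so daylight saving is not in effect and Lumvik Isles is at UTC+00:45.
17:30 UTC + 0h45m = 18:15 Lumvik Isles.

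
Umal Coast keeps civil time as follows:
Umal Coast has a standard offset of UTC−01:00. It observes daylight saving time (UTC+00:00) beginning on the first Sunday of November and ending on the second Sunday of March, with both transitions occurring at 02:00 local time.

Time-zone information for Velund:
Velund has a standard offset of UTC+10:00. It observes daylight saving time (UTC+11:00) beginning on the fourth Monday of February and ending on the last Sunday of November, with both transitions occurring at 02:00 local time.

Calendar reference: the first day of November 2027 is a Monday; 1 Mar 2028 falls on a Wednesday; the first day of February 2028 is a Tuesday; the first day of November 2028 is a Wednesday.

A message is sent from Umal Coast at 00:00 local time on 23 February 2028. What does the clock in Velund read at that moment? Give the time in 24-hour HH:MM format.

1 November 2027 is a Monday, so the first Sunday is November 7.
1 March 2028 is a Wednesday, so the first Sunday is March 5 and the second is March 12.
Daylight saving runs 7 November 2027 – 12 March 2028; 23 February 2028 is inside that window, so Umal Coast is at UTC+00:00.
00:00 Umal Coast − 0h = 00:00 UTC.
1 February 2028 is a Tuesday, so the first Monday is February 7 and the fourth is February 28.
1 November 2028 is a Wednesday, so Sundays fall on 5, 12, 19, 26; the last is November 26.
At the standard offset (UTC+10:00), 00:00 UTC + 10h = 10:00 Velund standard time.
Daylight saving runs 28 February – 26 November; the standard-time date in Velund, 23 February 2028, is outside that window, so Velund is on standard time at UTC+10:00.
00:00 UTC + 10h = 10:00 Velund.

10:00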